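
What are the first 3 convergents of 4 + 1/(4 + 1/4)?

Using the convergent recurrence p_i = a_i*p_{i-1} + p_{i-2}, q_i = a_i*q_{i-1} + q_{i-2} with p_{-2}=0, p_{-1}=1, q_{-2}=1, q_{-1}=0:
  i=0: a_0=4, p_0 = 4*1 + 0 = 4, q_0 = 4*0 + 1 = 1.
  i=1: a_1=4, p_1 = 4*4 + 1 = 17, q_1 = 4*1 + 0 = 4.
  i=2: a_2=4, p_2 = 4*17 + 4 = 72, q_2 = 4*4 + 1 = 17.

4/1, 17/4, 72/17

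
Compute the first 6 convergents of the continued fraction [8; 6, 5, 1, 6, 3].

8/1, 49/6, 253/31, 302/37, 2065/253, 6497/796

Using the convergent recurrence p_i = a_i*p_{i-1} + p_{i-2}, q_i = a_i*q_{i-1} + q_{i-2} with p_{-2}=0, p_{-1}=1, q_{-2}=1, q_{-1}=0:
  i=0: a_0=8, p_0 = 8*1 + 0 = 8, q_0 = 8*0 + 1 = 1.
  i=1: a_1=6, p_1 = 6*8 + 1 = 49, q_1 = 6*1 + 0 = 6.
  i=2: a_2=5, p_2 = 5*49 + 8 = 253, q_2 = 5*6 + 1 = 31.
  i=3: a_3=1, p_3 = 1*253 + 49 = 302, q_3 = 1*31 + 6 = 37.
  i=4: a_4=6, p_4 = 6*302 + 253 = 2065, q_4 = 6*37 + 31 = 253.
  i=5: a_5=3, p_5 = 3*2065 + 302 = 6497, q_5 = 3*253 + 37 = 796.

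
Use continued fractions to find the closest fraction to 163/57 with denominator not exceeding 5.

14/5

Expand x = 163/57 as a continued fraction with the Euclidean algorithm:
  163 = 2*57 + 49, so a_0 = 2.
  57 = 1*49 + 8, so a_1 = 1.
  49 = 6*8 + 1, so a_2 = 6.
  8 = 8*1 + 0, so a_3 = 8.
so x = [2; 1, 6, 8].
Convergents (p_i = a_i*p_{i-1} + p_{i-2}, q_i = a_i*q_{i-1} + q_{i-2} with p_{-2}=0, p_{-1}=1, q_{-2}=1, q_{-1}=0), until the denominator exceeds 5:
  i=0: a_0=2, p_0 = 2*1 + 0 = 2, q_0 = 2*0 + 1 = 1.
  i=1: a_1=1, p_1 = 1*2 + 1 = 3, q_1 = 1*1 + 0 = 1.
  i=2: a_2=6, p_2 = 6*3 + 2 = 20, q_2 = 6*1 + 1 = 7.
q_2 = 7 > 5, so the last convergent with denominator <= 5 is p_1/q_1 = 3/1.
The closest fraction with denominator <= 5 is either p_1/q_1 or the intermediate fraction (k*p_1 + p_0)/(k*q_1 + q_0) with the largest k >= 1 whose denominator stays <= 5; these approach x as k grows, and every other convergent or intermediate fraction in range is farther away.
Largest k: floor((5 - q_0)/q_1) = floor((5 - 1)/1) = 4.
That gives (4*3 + 2)/(4*1 + 1) = 14/5.
Compare the errors: |x - 3/1| = |163*1 - 3*57|/(57*1) = 8/57, and |x - 14/5| = |163*5 - 14*57|/(57*5) = 17/285.
Cross-multiplying, 17*57 = 969 < 2280 = 8*285, so 17/285 is smaller: the intermediate fraction 14/5 is closer to x than 3/1.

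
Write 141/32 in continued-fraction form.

Run the Euclidean algorithm on 141 and 32; the successive quotients are the partial quotients a_0, a_1, ... (each step inverts the fractional part left over by the previous one):
  141 = 4*32 + 13, so a_0 = 4.
  32 = 2*13 + 6, so a_1 = 2.
  13 = 2*6 + 1, so a_2 = 2.
  6 = 6*1 + 0, so a_3 = 6.
The remainder reaches 0 after 4 divisions, so the expansion has 4 partial quotients, read off in order.

[4; 2, 2, 6]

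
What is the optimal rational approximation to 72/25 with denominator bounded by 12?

Expand x = 72/25 as a continued fraction with the Euclidean algorithm:
  72 = 2*25 + 22, so a_0 = 2.
  25 = 1*22 + 3, so a_1 = 1.
  22 = 7*3 + 1, so a_2 = 7.
  3 = 3*1 + 0, so a_3 = 3.
so x = [2; 1, 7, 3].
Convergents (p_i = a_i*p_{i-1} + p_{i-2}, q_i = a_i*q_{i-1} + q_{i-2} with p_{-2}=0, p_{-1}=1, q_{-2}=1, q_{-1}=0), until the denominator exceeds 12:
  i=0: a_0=2, p_0 = 2*1 + 0 = 2, q_0 = 2*0 + 1 = 1.
  i=1: a_1=1, p_1 = 1*2 + 1 = 3, q_1 = 1*1 + 0 = 1.
  i=2: a_2=7, p_2 = 7*3 + 2 = 23, q_2 = 7*1 + 1 = 8.
  i=3: a_3=3, p_3 = 3*23 + 3 = 72, q_3 = 3*8 + 1 = 25.
q_3 = 25 > 12, so the last convergent with denominator <= 12 is p_2/q_2 = 23/8.
The closest fraction with denominator <= 12 is either p_2/q_2 or the intermediate fraction (k*p_2 + p_1)/(k*q_2 + q_1) with the largest k >= 1 whose denominator stays <= 12; these approach x as k grows, and every other convergent or intermediate fraction in range is farther away.
Largest k: floor((12 - q_1)/q_2) = floor((12 - 1)/8) = 1.
That gives (1*23 + 3)/(1*8 + 1) = 26/9.
Compare the errors: |x - 23/8| = |72*8 - 23*25|/(25*8) = 1/200, and |x - 26/9| = |72*9 - 26*25|/(25*9) = 2/225.
Cross-multiplying, 1*225 = 225 < 400 = 2*200, so 1/200 is smaller: the convergent 23/8 is closer to x than 26/9.

23/8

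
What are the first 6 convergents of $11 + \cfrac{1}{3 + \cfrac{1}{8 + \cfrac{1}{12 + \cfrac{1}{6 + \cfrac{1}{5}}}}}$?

Using the convergent recurrence p_i = a_i*p_{i-1} + p_{i-2}, q_i = a_i*q_{i-1} + q_{i-2} with p_{-2}=0, p_{-1}=1, q_{-2}=1, q_{-1}=0:
  i=0: a_0=11, p_0 = 11*1 + 0 = 11, q_0 = 11*0 + 1 = 1.
  i=1: a_1=3, p_1 = 3*11 + 1 = 34, q_1 = 3*1 + 0 = 3.
  i=2: a_2=8, p_2 = 8*34 + 11 = 283, q_2 = 8*3 + 1 = 25.
  i=3: a_3=12, p_3 = 12*283 + 34 = 3430, q_3 = 12*25 + 3 = 303.
  i=4: a_4=6, p_4 = 6*3430 + 283 = 20863, q_4 = 6*303 + 25 = 1843.
  i=5: a_5=5, p_5 = 5*20863 + 3430 = 107745, q_5 = 5*1843 + 303 = 9518.

11/1, 34/3, 283/25, 3430/303, 20863/1843, 107745/9518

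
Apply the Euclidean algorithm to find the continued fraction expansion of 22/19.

Run the Euclidean algorithm on 22 and 19; the successive quotients are the partial quotients a_0, a_1, ... (each step inverts the fractional part left over by the previous one):
  22 = 1*19 + 3, so a_0 = 1.
  19 = 6*3 + 1, so a_1 = 6.
  3 = 3*1 + 0, so a_2 = 3.
The remainder reaches 0 after 3 divisions, so the expansion has 3 partial quotients, read off in order.

[1; 6, 3]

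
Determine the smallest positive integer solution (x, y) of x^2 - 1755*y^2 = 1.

(x, y) = (10934, 261)

First expand sqrt(1755) as a continued fraction. With x_i = (sqrt(1755) + m_i)/d_i and (m_0, d_0) = (0, 1): a_0 = floor(sqrt(1755)) = 41, since 41^2 = 1681 <= 1755 < 1764 = 42^2.
Iterate m_{i+1} = d_i*a_i - m_i, d_{i+1} = (1755 - m_{i+1}^2)/d_i, a_{i+1} = floor((a_0 + m_{i+1})/d_{i+1}):
  m_1 = 1*41 - 0 = 41, d_1 = (1755 - 41^2)/1 = 74/1 = 74, a_1 = floor((41 + 41)/74) = 1.
  m_2 = 74*1 - 41 = 33, d_2 = (1755 - 33^2)/74 = 666/74 = 9, a_2 = floor((41 + 33)/9) = 8.
  m_3 = 9*8 - 33 = 39, d_3 = (1755 - 39^2)/9 = 234/9 = 26, a_3 = floor((41 + 39)/26) = 3.
  m_4 = 26*3 - 39 = 39, d_4 = (1755 - 39^2)/26 = 234/26 = 9, a_4 = floor((41 + 39)/9) = 8.
  m_5 = 9*8 - 39 = 33, d_5 = (1755 - 33^2)/9 = 666/9 = 74, a_5 = floor((41 + 33)/74) = 1.
  m_6 = 74*1 - 33 = 41, d_6 = (1755 - 41^2)/74 = 74/74 = 1, a_6 = floor((41 + 41)/1) = 82.
  m_7 = 1*82 - 41 = 41, d_7 = (1755 - 41^2)/1 = 74/1 = 74: (m_7, d_7) = (m_1, d_1) = (41, 74), so from here the quotients repeat a_1, ..., a_6; the period length is 6.
So sqrt(1755) = [41; (1, 8, 3, 8, 1, 82)] with period length k = 6.
k is even, so the fundamental solution of x^2 - 1755y^2 = 1 is (p_{k-1}, q_{k-1}) = (p_5, q_5); compute convergents through index 5.
Convergents (p_i = a_i*p_{i-1} + p_{i-2}, q_i = a_i*q_{i-1} + q_{i-2} with p_{-2}=0, p_{-1}=1, q_{-2}=1, q_{-1}=0):
  i=0: a_0=41, p_0 = 41*1 + 0 = 41, q_0 = 41*0 + 1 = 1.
  i=1: a_1=1, p_1 = 1*41 + 1 = 42, q_1 = 1*1 + 0 = 1.
  i=2: a_2=8, p_2 = 8*42 + 41 = 377, q_2 = 8*1 + 1 = 9.
  i=3: a_3=3, p_3 = 3*377 + 42 = 1173, q_3 = 3*9 + 1 = 28.
  i=4: a_4=8, p_4 = 8*1173 + 377 = 9761, q_4 = 8*28 + 9 = 233.
  i=5: a_5=1, p_5 = 1*9761 + 1173 = 10934, q_5 = 1*233 + 28 = 261.
Check: 10934^2 - 1755*261^2 = 119552356 - 119552355 = 1, so (x, y) = (10934, 261) solves the equation, and by the theorem it is the least positive solution.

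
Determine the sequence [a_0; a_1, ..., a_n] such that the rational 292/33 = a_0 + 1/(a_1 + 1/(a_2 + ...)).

[8; 1, 5, 1, 1, 2]

Run the Euclidean algorithm on 292 and 33; the successive quotients are the partial quotients a_0, a_1, ... (each step inverts the fractional part left over by the previous one):
  292 = 8*33 + 28, so a_0 = 8.
  33 = 1*28 + 5, so a_1 = 1.
  28 = 5*5 + 3, so a_2 = 5.
  5 = 1*3 + 2, so a_3 = 1.
  3 = 1*2 + 1, so a_4 = 1.
  2 = 2*1 + 0, so a_5 = 2.
The remainder reaches 0 after 6 divisions, so the expansion has 6 partial quotients, read off in order.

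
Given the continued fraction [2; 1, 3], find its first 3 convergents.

2/1, 3/1, 11/4

Using the convergent recurrence p_i = a_i*p_{i-1} + p_{i-2}, q_i = a_i*q_{i-1} + q_{i-2} with p_{-2}=0, p_{-1}=1, q_{-2}=1, q_{-1}=0:
  i=0: a_0=2, p_0 = 2*1 + 0 = 2, q_0 = 2*0 + 1 = 1.
  i=1: a_1=1, p_1 = 1*2 + 1 = 3, q_1 = 1*1 + 0 = 1.
  i=2: a_2=3, p_2 = 3*3 + 2 = 11, q_2 = 3*1 + 1 = 4.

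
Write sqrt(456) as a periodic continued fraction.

Write x_i = (sqrt(456) + m_i)/d_i with (m_0, d_0) = (0, 1). a_0 = floor(sqrt(456)) = 21, since 21^2 = 441 <= 456 < 484 = 22^2.
Iterate m_{i+1} = d_i*a_i - m_i, d_{i+1} = (456 - m_{i+1}^2)/d_i, a_{i+1} = floor((a_0 + m_{i+1})/d_{i+1}):
  m_1 = 1*21 - 0 = 21, d_1 = (456 - 21^2)/1 = 15/1 = 15, a_1 = floor((21 + 21)/15) = 2.
  m_2 = 15*2 - 21 = 9, d_2 = (456 - 9^2)/15 = 375/15 = 25, a_2 = floor((21 + 9)/25) = 1.
  m_3 = 25*1 - 9 = 16, d_3 = (456 - 16^2)/25 = 200/25 = 8, a_3 = floor((21 + 16)/8) = 4.
  m_4 = 8*4 - 16 = 16, d_4 = (456 - 16^2)/8 = 200/8 = 25, a_4 = floor((21 + 16)/25) = 1.
  m_5 = 25*1 - 16 = 9, d_5 = (456 - 9^2)/25 = 375/25 = 15, a_5 = floor((21 + 9)/15) = 2.
  m_6 = 15*2 - 9 = 21, d_6 = (456 - 21^2)/15 = 15/15 = 1, a_6 = floor((21 + 21)/1) = 42.
  m_7 = 1*42 - 21 = 21, d_7 = (456 - 21^2)/1 = 15/1 = 15: (m_7, d_7) = (m_1, d_1) = (21, 15), so from here the quotients repeat a_1, ..., a_6; the period length is 6.
Hence the expansion of sqrt(456) is a_0 = 21 followed by the repeating block 2, 1, 4, 1, 2, 42 (period 6).

[21; (2, 1, 4, 1, 2, 42)]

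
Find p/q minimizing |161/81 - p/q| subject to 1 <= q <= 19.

2/1

Expand x = 161/81 as a continued fraction with the Euclidean algorithm:
  161 = 1*81 + 80, so a_0 = 1.
  81 = 1*80 + 1, so a_1 = 1.
  80 = 80*1 + 0, so a_2 = 80.
so x = [1; 1, 80].
Convergents (p_i = a_i*p_{i-1} + p_{i-2}, q_i = a_i*q_{i-1} + q_{i-2} with p_{-2}=0, p_{-1}=1, q_{-2}=1, q_{-1}=0), until the denominator exceeds 19:
  i=0: a_0=1, p_0 = 1*1 + 0 = 1, q_0 = 1*0 + 1 = 1.
  i=1: a_1=1, p_1 = 1*1 + 1 = 2, q_1 = 1*1 + 0 = 1.
  i=2: a_2=80, p_2 = 80*2 + 1 = 161, q_2 = 80*1 + 1 = 81.
q_2 = 81 > 19, so the last convergent with denominator <= 19 is p_1/q_1 = 2/1.
The closest fraction with denominator <= 19 is either p_1/q_1 or the intermediate fraction (k*p_1 + p_0)/(k*q_1 + q_0) with the largest k >= 1 whose denominator stays <= 19; these approach x as k grows, and every other convergent or intermediate fraction in range is farther away.
Largest k: floor((19 - q_0)/q_1) = floor((19 - 1)/1) = 18.
That gives (18*2 + 1)/(18*1 + 1) = 37/19.
Compare the errors: |x - 2/1| = |161*1 - 2*81|/(81*1) = 1/81, and |x - 37/19| = |161*19 - 37*81|/(81*19) = 62/1539.
Cross-multiplying, 1*1539 = 1539 < 5022 = 62*81, so 1/81 is smaller: the convergent 2/1 is closer to x than 37/19.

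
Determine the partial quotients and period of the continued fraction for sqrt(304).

[17; (2, 3, 2, 1, 1, 1, 1, 1, 2, 3, 2, 34)]

Write x_i = (sqrt(304) + m_i)/d_i with (m_0, d_0) = (0, 1). a_0 = floor(sqrt(304)) = 17, since 17^2 = 289 <= 304 < 324 = 18^2.
Iterate m_{i+1} = d_i*a_i - m_i, d_{i+1} = (304 - m_{i+1}^2)/d_i, a_{i+1} = floor((a_0 + m_{i+1})/d_{i+1}):
  m_1 = 1*17 - 0 = 17, d_1 = (304 - 17^2)/1 = 15/1 = 15, a_1 = floor((17 + 17)/15) = 2.
  m_2 = 15*2 - 17 = 13, d_2 = (304 - 13^2)/15 = 135/15 = 9, a_2 = floor((17 + 13)/9) = 3.
  m_3 = 9*3 - 13 = 14, d_3 = (304 - 14^2)/9 = 108/9 = 12, a_3 = floor((17 + 14)/12) = 2.
  m_4 = 12*2 - 14 = 10, d_4 = (304 - 10^2)/12 = 204/12 = 17, a_4 = floor((17 + 10)/17) = 1.
  m_5 = 17*1 - 10 = 7, d_5 = (304 - 7^2)/17 = 255/17 = 15, a_5 = floor((17 + 7)/15) = 1.
  m_6 = 15*1 - 7 = 8, d_6 = (304 - 8^2)/15 = 240/15 = 16, a_6 = floor((17 + 8)/16) = 1.
  m_7 = 16*1 - 8 = 8, d_7 = (304 - 8^2)/16 = 240/16 = 15, a_7 = floor((17 + 8)/15) = 1.
  m_8 = 15*1 - 8 = 7, d_8 = (304 - 7^2)/15 = 255/15 = 17, a_8 = floor((17 + 7)/17) = 1.
  m_9 = 17*1 - 7 = 10, d_9 = (304 - 10^2)/17 = 204/17 = 12, a_9 = floor((17 + 10)/12) = 2.
  m_10 = 12*2 - 10 = 14, d_10 = (304 - 14^2)/12 = 108/12 = 9, a_10 = floor((17 + 14)/9) = 3.
  m_11 = 9*3 - 14 = 13, d_11 = (304 - 13^2)/9 = 135/9 = 15, a_11 = floor((17 + 13)/15) = 2.
  m_12 = 15*2 - 13 = 17, d_12 = (304 - 17^2)/15 = 15/15 = 1, a_12 = floor((17 + 17)/1) = 34.
  m_13 = 1*34 - 17 = 17, d_13 = (304 - 17^2)/1 = 15/1 = 15: (m_13, d_13) = (m_1, d_1) = (17, 15), so from here the quotients repeat a_1, ..., a_12; the period length is 12.
Hence the expansion of sqrt(304) is a_0 = 17 followed by the repeating block 2, 3, 2, 1, 1, 1, 1, 1, 2, 3, 2, 34 (period 12).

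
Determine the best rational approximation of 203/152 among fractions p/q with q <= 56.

Expand x = 203/152 as a continued fraction with the Euclidean algorithm:
  203 = 1*152 + 51, so a_0 = 1.
  152 = 2*51 + 50, so a_1 = 2.
  51 = 1*50 + 1, so a_2 = 1.
  50 = 50*1 + 0, so a_3 = 50.
so x = [1; 2, 1, 50].
Convergents (p_i = a_i*p_{i-1} + p_{i-2}, q_i = a_i*q_{i-1} + q_{i-2} with p_{-2}=0, p_{-1}=1, q_{-2}=1, q_{-1}=0), until the denominator exceeds 56:
  i=0: a_0=1, p_0 = 1*1 + 0 = 1, q_0 = 1*0 + 1 = 1.
  i=1: a_1=2, p_1 = 2*1 + 1 = 3, q_1 = 2*1 + 0 = 2.
  i=2: a_2=1, p_2 = 1*3 + 1 = 4, q_2 = 1*2 + 1 = 3.
  i=3: a_3=50, p_3 = 50*4 + 3 = 203, q_3 = 50*3 + 2 = 152.
q_3 = 152 > 56, so the last convergent with denominator <= 56 is p_2/q_2 = 4/3.
The closest fraction with denominator <= 56 is either p_2/q_2 or the intermediate fraction (k*p_2 + p_1)/(k*q_2 + q_1) with the largest k >= 1 whose denominator stays <= 56; these approach x as k grows, and every other convergent or intermediate fraction in range is farther away.
Largest k: floor((56 - q_1)/q_2) = floor((56 - 2)/3) = 18.
That gives (18*4 + 3)/(18*3 + 2) = 75/56.
Compare the errors: |x - 4/3| = |203*3 - 4*152|/(152*3) = 1/456, and |x - 75/56| = |203*56 - 75*152|/(152*56) = 32/8512.
Cross-multiplying, 1*8512 = 8512 < 14592 = 32*456, so 1/456 is smaller: the convergent 4/3 is closer to x than 75/56.

4/3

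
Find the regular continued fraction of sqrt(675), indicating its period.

Write x_i = (sqrt(675) + m_i)/d_i with (m_0, d_0) = (0, 1). a_0 = floor(sqrt(675)) = 25, since 25^2 = 625 <= 675 < 676 = 26^2.
Iterate m_{i+1} = d_i*a_i - m_i, d_{i+1} = (675 - m_{i+1}^2)/d_i, a_{i+1} = floor((a_0 + m_{i+1})/d_{i+1}):
  m_1 = 1*25 - 0 = 25, d_1 = (675 - 25^2)/1 = 50/1 = 50, a_1 = floor((25 + 25)/50) = 1.
  m_2 = 50*1 - 25 = 25, d_2 = (675 - 25^2)/50 = 50/50 = 1, a_2 = floor((25 + 25)/1) = 50.
  m_3 = 1*50 - 25 = 25, d_3 = (675 - 25^2)/1 = 50/1 = 50: (m_3, d_3) = (m_1, d_1) = (25, 50), so from here the quotients repeat a_1, a_2; the period length is 2.
Hence the expansion of sqrt(675) is a_0 = 25 followed by the repeating block 1, 50 (period 2).

[25; (1, 50)]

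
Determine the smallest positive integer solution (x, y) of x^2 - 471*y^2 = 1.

(x, y) = (7838695, 361188)

First expand sqrt(471) as a continued fraction. With x_i = (sqrt(471) + m_i)/d_i and (m_0, d_0) = (0, 1): a_0 = floor(sqrt(471)) = 21, since 21^2 = 441 <= 471 < 484 = 22^2.
Iterate m_{i+1} = d_i*a_i - m_i, d_{i+1} = (471 - m_{i+1}^2)/d_i, a_{i+1} = floor((a_0 + m_{i+1})/d_{i+1}):
  m_1 = 1*21 - 0 = 21, d_1 = (471 - 21^2)/1 = 30/1 = 30, a_1 = floor((21 + 21)/30) = 1.
  m_2 = 30*1 - 21 = 9, d_2 = (471 - 9^2)/30 = 390/30 = 13, a_2 = floor((21 + 9)/13) = 2.
  m_3 = 13*2 - 9 = 17, d_3 = (471 - 17^2)/13 = 182/13 = 14, a_3 = floor((21 + 17)/14) = 2.
  m_4 = 14*2 - 17 = 11, d_4 = (471 - 11^2)/14 = 350/14 = 25, a_4 = floor((21 + 11)/25) = 1.
  m_5 = 25*1 - 11 = 14, d_5 = (471 - 14^2)/25 = 275/25 = 11, a_5 = floor((21 + 14)/11) = 3.
  m_6 = 11*3 - 14 = 19, d_6 = (471 - 19^2)/11 = 110/11 = 10, a_6 = floor((21 + 19)/10) = 4.
  m_7 = 10*4 - 19 = 21, d_7 = (471 - 21^2)/10 = 30/10 = 3, a_7 = floor((21 + 21)/3) = 14.
  m_8 = 3*14 - 21 = 21, d_8 = (471 - 21^2)/3 = 30/3 = 10, a_8 = floor((21 + 21)/10) = 4.
  m_9 = 10*4 - 21 = 19, d_9 = (471 - 19^2)/10 = 110/10 = 11, a_9 = floor((21 + 19)/11) = 3.
  m_10 = 11*3 - 19 = 14, d_10 = (471 - 14^2)/11 = 275/11 = 25, a_10 = floor((21 + 14)/25) = 1.
  m_11 = 25*1 - 14 = 11, d_11 = (471 - 11^2)/25 = 350/25 = 14, a_11 = floor((21 + 11)/14) = 2.
  m_12 = 14*2 - 11 = 17, d_12 = (471 - 17^2)/14 = 182/14 = 13, a_12 = floor((21 + 17)/13) = 2.
  m_13 = 13*2 - 17 = 9, d_13 = (471 - 9^2)/13 = 390/13 = 30, a_13 = floor((21 + 9)/30) = 1.
  m_14 = 30*1 - 9 = 21, d_14 = (471 - 21^2)/30 = 30/30 = 1, a_14 = floor((21 + 21)/1) = 42.
  m_15 = 1*42 - 21 = 21, d_15 = (471 - 21^2)/1 = 30/1 = 30: (m_15, d_15) = (m_1, d_1) = (21, 30), so from here the quotients repeat a_1, ..., a_14; the period length is 14.
So sqrt(471) = [21; (1, 2, 2, 1, 3, 4, 14, 4, 3, 1, 2, 2, 1, 42)] with period length k = 14.
k is even, so the fundamental solution of x^2 - 471y^2 = 1 is (p_{k-1}, q_{k-1}) = (p_13, q_13); compute convergents through index 13.
Convergents (p_i = a_i*p_{i-1} + p_{i-2}, q_i = a_i*q_{i-1} + q_{i-2} with p_{-2}=0, p_{-1}=1, q_{-2}=1, q_{-1}=0):
  i=0: a_0=21, p_0 = 21*1 + 0 = 21, q_0 = 21*0 + 1 = 1.
  i=1: a_1=1, p_1 = 1*21 + 1 = 22, q_1 = 1*1 + 0 = 1.
  i=2: a_2=2, p_2 = 2*22 + 21 = 65, q_2 = 2*1 + 1 = 3.
  i=3: a_3=2, p_3 = 2*65 + 22 = 152, q_3 = 2*3 + 1 = 7.
  i=4: a_4=1, p_4 = 1*152 + 65 = 217, q_4 = 1*7 + 3 = 10.
  i=5: a_5=3, p_5 = 3*217 + 152 = 803, q_5 = 3*10 + 7 = 37.
  i=6: a_6=4, p_6 = 4*803 + 217 = 3429, q_6 = 4*37 + 10 = 158.
  i=7: a_7=14, p_7 = 14*3429 + 803 = 48809, q_7 = 14*158 + 37 = 2249.
  i=8: a_8=4, p_8 = 4*48809 + 3429 = 198665, q_8 = 4*2249 + 158 = 9154.
  i=9: a_9=3, p_9 = 3*198665 + 48809 = 644804, q_9 = 3*9154 + 2249 = 29711.
  i=10: a_10=1, p_10 = 1*644804 + 198665 = 843469, q_10 = 1*29711 + 9154 = 38865.
  i=11: a_11=2, p_11 = 2*843469 + 644804 = 2331742, q_11 = 2*38865 + 29711 = 107441.
  i=12: a_12=2, p_12 = 2*2331742 + 843469 = 5506953, q_12 = 2*107441 + 38865 = 253747.
  i=13: a_13=1, p_13 = 1*5506953 + 2331742 = 7838695, q_13 = 1*253747 + 107441 = 361188.
Check: 7838695^2 - 471*361188^2 = 61445139303025 - 61445139303024 = 1, so (x, y) = (7838695, 361188) solves the equation, and by the theorem it is the least positive solution.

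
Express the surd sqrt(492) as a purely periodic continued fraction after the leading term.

Write x_i = (sqrt(492) + m_i)/d_i with (m_0, d_0) = (0, 1). a_0 = floor(sqrt(492)) = 22, since 22^2 = 484 <= 492 < 529 = 23^2.
Iterate m_{i+1} = d_i*a_i - m_i, d_{i+1} = (492 - m_{i+1}^2)/d_i, a_{i+1} = floor((a_0 + m_{i+1})/d_{i+1}):
  m_1 = 1*22 - 0 = 22, d_1 = (492 - 22^2)/1 = 8/1 = 8, a_1 = floor((22 + 22)/8) = 5.
  m_2 = 8*5 - 22 = 18, d_2 = (492 - 18^2)/8 = 168/8 = 21, a_2 = floor((22 + 18)/21) = 1.
  m_3 = 21*1 - 18 = 3, d_3 = (492 - 3^2)/21 = 483/21 = 23, a_3 = floor((22 + 3)/23) = 1.
  m_4 = 23*1 - 3 = 20, d_4 = (492 - 20^2)/23 = 92/23 = 4, a_4 = floor((22 + 20)/4) = 10.
  m_5 = 4*10 - 20 = 20, d_5 = (492 - 20^2)/4 = 92/4 = 23, a_5 = floor((22 + 20)/23) = 1.
  m_6 = 23*1 - 20 = 3, d_6 = (492 - 3^2)/23 = 483/23 = 21, a_6 = floor((22 + 3)/21) = 1.
  m_7 = 21*1 - 3 = 18, d_7 = (492 - 18^2)/21 = 168/21 = 8, a_7 = floor((22 + 18)/8) = 5.
  m_8 = 8*5 - 18 = 22, d_8 = (492 - 22^2)/8 = 8/8 = 1, a_8 = floor((22 + 22)/1) = 44.
  m_9 = 1*44 - 22 = 22, d_9 = (492 - 22^2)/1 = 8/1 = 8: (m_9, d_9) = (m_1, d_1) = (22, 8), so from here the quotients repeat a_1, ..., a_8; the period length is 8.
Hence the expansion of sqrt(492) is a_0 = 22 followed by the repeating block 5, 1, 1, 10, 1, 1, 5, 44 (period 8).

[22; (5, 1, 1, 10, 1, 1, 5, 44)]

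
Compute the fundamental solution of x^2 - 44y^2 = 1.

First expand sqrt(44) as a continued fraction. With x_i = (sqrt(44) + m_i)/d_i and (m_0, d_0) = (0, 1): a_0 = floor(sqrt(44)) = 6, since 6^2 = 36 <= 44 < 49 = 7^2.
Iterate m_{i+1} = d_i*a_i - m_i, d_{i+1} = (44 - m_{i+1}^2)/d_i, a_{i+1} = floor((a_0 + m_{i+1})/d_{i+1}):
  m_1 = 1*6 - 0 = 6, d_1 = (44 - 6^2)/1 = 8/1 = 8, a_1 = floor((6 + 6)/8) = 1.
  m_2 = 8*1 - 6 = 2, d_2 = (44 - 2^2)/8 = 40/8 = 5, a_2 = floor((6 + 2)/5) = 1.
  m_3 = 5*1 - 2 = 3, d_3 = (44 - 3^2)/5 = 35/5 = 7, a_3 = floor((6 + 3)/7) = 1.
  m_4 = 7*1 - 3 = 4, d_4 = (44 - 4^2)/7 = 28/7 = 4, a_4 = floor((6 + 4)/4) = 2.
  m_5 = 4*2 - 4 = 4, d_5 = (44 - 4^2)/4 = 28/4 = 7, a_5 = floor((6 + 4)/7) = 1.
  m_6 = 7*1 - 4 = 3, d_6 = (44 - 3^2)/7 = 35/7 = 5, a_6 = floor((6 + 3)/5) = 1.
  m_7 = 5*1 - 3 = 2, d_7 = (44 - 2^2)/5 = 40/5 = 8, a_7 = floor((6 + 2)/8) = 1.
  m_8 = 8*1 - 2 = 6, d_8 = (44 - 6^2)/8 = 8/8 = 1, a_8 = floor((6 + 6)/1) = 12.
  m_9 = 1*12 - 6 = 6, d_9 = (44 - 6^2)/1 = 8/1 = 8: (m_9, d_9) = (m_1, d_1) = (6, 8), so from here the quotients repeat a_1, ..., a_8; the period length is 8.
So sqrt(44) = [6; (1, 1, 1, 2, 1, 1, 1, 12)] with period length k = 8.
k is even, so the fundamental solution of x^2 - 44y^2 = 1 is (p_{k-1}, q_{k-1}) = (p_7, q_7); compute convergents through index 7.
Convergents (p_i = a_i*p_{i-1} + p_{i-2}, q_i = a_i*q_{i-1} + q_{i-2} with p_{-2}=0, p_{-1}=1, q_{-2}=1, q_{-1}=0):
  i=0: a_0=6, p_0 = 6*1 + 0 = 6, q_0 = 6*0 + 1 = 1.
  i=1: a_1=1, p_1 = 1*6 + 1 = 7, q_1 = 1*1 + 0 = 1.
  i=2: a_2=1, p_2 = 1*7 + 6 = 13, q_2 = 1*1 + 1 = 2.
  i=3: a_3=1, p_3 = 1*13 + 7 = 20, q_3 = 1*2 + 1 = 3.
  i=4: a_4=2, p_4 = 2*20 + 13 = 53, q_4 = 2*3 + 2 = 8.
  i=5: a_5=1, p_5 = 1*53 + 20 = 73, q_5 = 1*8 + 3 = 11.
  i=6: a_6=1, p_6 = 1*73 + 53 = 126, q_6 = 1*11 + 8 = 19.
  i=7: a_7=1, p_7 = 1*126 + 73 = 199, q_7 = 1*19 + 11 = 30.
Check: 199^2 - 44*30^2 = 39601 - 39600 = 1, so (x, y) = (199, 30) solves the equation, and by the theorem it is the least positive solution.

(x, y) = (199, 30)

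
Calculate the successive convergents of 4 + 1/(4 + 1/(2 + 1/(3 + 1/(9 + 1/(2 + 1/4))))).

Using the convergent recurrence p_i = a_i*p_{i-1} + p_{i-2}, q_i = a_i*q_{i-1} + q_{i-2} with p_{-2}=0, p_{-1}=1, q_{-2}=1, q_{-1}=0:
  i=0: a_0=4, p_0 = 4*1 + 0 = 4, q_0 = 4*0 + 1 = 1.
  i=1: a_1=4, p_1 = 4*4 + 1 = 17, q_1 = 4*1 + 0 = 4.
  i=2: a_2=2, p_2 = 2*17 + 4 = 38, q_2 = 2*4 + 1 = 9.
  i=3: a_3=3, p_3 = 3*38 + 17 = 131, q_3 = 3*9 + 4 = 31.
  i=4: a_4=9, p_4 = 9*131 + 38 = 1217, q_4 = 9*31 + 9 = 288.
  i=5: a_5=2, p_5 = 2*1217 + 131 = 2565, q_5 = 2*288 + 31 = 607.
  i=6: a_6=4, p_6 = 4*2565 + 1217 = 11477, q_6 = 4*607 + 288 = 2716.

4/1, 17/4, 38/9, 131/31, 1217/288, 2565/607, 11477/2716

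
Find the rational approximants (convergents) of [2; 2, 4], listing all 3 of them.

2/1, 5/2, 22/9

Using the convergent recurrence p_i = a_i*p_{i-1} + p_{i-2}, q_i = a_i*q_{i-1} + q_{i-2} with p_{-2}=0, p_{-1}=1, q_{-2}=1, q_{-1}=0:
  i=0: a_0=2, p_0 = 2*1 + 0 = 2, q_0 = 2*0 + 1 = 1.
  i=1: a_1=2, p_1 = 2*2 + 1 = 5, q_1 = 2*1 + 0 = 2.
  i=2: a_2=4, p_2 = 4*5 + 2 = 22, q_2 = 4*2 + 1 = 9.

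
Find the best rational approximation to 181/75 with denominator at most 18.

Expand x = 181/75 as a continued fraction with the Euclidean algorithm:
  181 = 2*75 + 31, so a_0 = 2.
  75 = 2*31 + 13, so a_1 = 2.
  31 = 2*13 + 5, so a_2 = 2.
  13 = 2*5 + 3, so a_3 = 2.
  5 = 1*3 + 2, so a_4 = 1.
  3 = 1*2 + 1, so a_5 = 1.
  2 = 2*1 + 0, so a_6 = 2.
so x = [2; 2, 2, 2, 1, 1, 2].
Convergents (p_i = a_i*p_{i-1} + p_{i-2}, q_i = a_i*q_{i-1} + q_{i-2} with p_{-2}=0, p_{-1}=1, q_{-2}=1, q_{-1}=0), until the denominator exceeds 18:
  i=0: a_0=2, p_0 = 2*1 + 0 = 2, q_0 = 2*0 + 1 = 1.
  i=1: a_1=2, p_1 = 2*2 + 1 = 5, q_1 = 2*1 + 0 = 2.
  i=2: a_2=2, p_2 = 2*5 + 2 = 12, q_2 = 2*2 + 1 = 5.
  i=3: a_3=2, p_3 = 2*12 + 5 = 29, q_3 = 2*5 + 2 = 12.
  i=4: a_4=1, p_4 = 1*29 + 12 = 41, q_4 = 1*12 + 5 = 17.
  i=5: a_5=1, p_5 = 1*41 + 29 = 70, q_5 = 1*17 + 12 = 29.
q_5 = 29 > 18, so the last convergent with denominator <= 18 is p_4/q_4 = 41/17.
The closest fraction with denominator <= 18 is either p_4/q_4 or the intermediate fraction (k*p_4 + p_3)/(k*q_4 + q_3) with the largest k >= 1 whose denominator stays <= 18; these approach x as k grows, and every other convergent or intermediate fraction in range is farther away.
Largest k: floor((18 - q_3)/q_4) = floor((18 - 12)/17) = 0.
Since k = 0, no intermediate fraction beyond p_4/q_4 has denominator <= 18, so the convergent 41/17 is the closest (its error is |181*17 - 41*75|/(75*17) = 2/1275).

41/17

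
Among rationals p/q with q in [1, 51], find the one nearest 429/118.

Expand x = 429/118 as a continued fraction with the Euclidean algorithm:
  429 = 3*118 + 75, so a_0 = 3.
  118 = 1*75 + 43, so a_1 = 1.
  75 = 1*43 + 32, so a_2 = 1.
  43 = 1*32 + 11, so a_3 = 1.
  32 = 2*11 + 10, so a_4 = 2.
  11 = 1*10 + 1, so a_5 = 1.
  10 = 10*1 + 0, so a_6 = 10.
so x = [3; 1, 1, 1, 2, 1, 10].
Convergents (p_i = a_i*p_{i-1} + p_{i-2}, q_i = a_i*q_{i-1} + q_{i-2} with p_{-2}=0, p_{-1}=1, q_{-2}=1, q_{-1}=0), until the denominator exceeds 51:
  i=0: a_0=3, p_0 = 3*1 + 0 = 3, q_0 = 3*0 + 1 = 1.
  i=1: a_1=1, p_1 = 1*3 + 1 = 4, q_1 = 1*1 + 0 = 1.
  i=2: a_2=1, p_2 = 1*4 + 3 = 7, q_2 = 1*1 + 1 = 2.
  i=3: a_3=1, p_3 = 1*7 + 4 = 11, q_3 = 1*2 + 1 = 3.
  i=4: a_4=2, p_4 = 2*11 + 7 = 29, q_4 = 2*3 + 2 = 8.
  i=5: a_5=1, p_5 = 1*29 + 11 = 40, q_5 = 1*8 + 3 = 11.
  i=6: a_6=10, p_6 = 10*40 + 29 = 429, q_6 = 10*11 + 8 = 118.
q_6 = 118 > 51, so the last convergent with denominator <= 51 is p_5/q_5 = 40/11.
The closest fraction with denominator <= 51 is either p_5/q_5 or the intermediate fraction (k*p_5 + p_4)/(k*q_5 + q_4) with the largest k >= 1 whose denominator stays <= 51; these approach x as k grows, and every other convergent or intermediate fraction in range is farther away.
Largest k: floor((51 - q_4)/q_5) = floor((51 - 8)/11) = 3.
That gives (3*40 + 29)/(3*11 + 8) = 149/41.
Compare the errors: |x - 40/11| = |429*11 - 40*118|/(118*11) = 1/1298, and |x - 149/41| = |429*41 - 149*118|/(118*41) = 7/4838.
Cross-multiplying, 1*4838 = 4838 < 9086 = 7*1298, so 1/1298 is smaller: the convergent 40/11 is closer to x than 149/41.

40/11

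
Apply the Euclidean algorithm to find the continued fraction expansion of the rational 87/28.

[3; 9, 3]

Run the Euclidean algorithm on 87 and 28; the successive quotients are the partial quotients a_0, a_1, ... (each step inverts the fractional part left over by the previous one):
  87 = 3*28 + 3, so a_0 = 3.
  28 = 9*3 + 1, so a_1 = 9.
  3 = 3*1 + 0, so a_2 = 3.
The remainder reaches 0 after 3 divisions, so the expansion has 3 partial quotients, read off in order.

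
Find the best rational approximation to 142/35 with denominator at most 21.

73/18

Expand x = 142/35 as a continued fraction with the Euclidean algorithm:
  142 = 4*35 + 2, so a_0 = 4.
  35 = 17*2 + 1, so a_1 = 17.
  2 = 2*1 + 0, so a_2 = 2.
so x = [4; 17, 2].
Convergents (p_i = a_i*p_{i-1} + p_{i-2}, q_i = a_i*q_{i-1} + q_{i-2} with p_{-2}=0, p_{-1}=1, q_{-2}=1, q_{-1}=0), until the denominator exceeds 21:
  i=0: a_0=4, p_0 = 4*1 + 0 = 4, q_0 = 4*0 + 1 = 1.
  i=1: a_1=17, p_1 = 17*4 + 1 = 69, q_1 = 17*1 + 0 = 17.
  i=2: a_2=2, p_2 = 2*69 + 4 = 142, q_2 = 2*17 + 1 = 35.
q_2 = 35 > 21, so the last convergent with denominator <= 21 is p_1/q_1 = 69/17.
The closest fraction with denominator <= 21 is either p_1/q_1 or the intermediate fraction (k*p_1 + p_0)/(k*q_1 + q_0) with the largest k >= 1 whose denominator stays <= 21; these approach x as k grows, and every other convergent or intermediate fraction in range is farther away.
Largest k: floor((21 - q_0)/q_1) = floor((21 - 1)/17) = 1.
That gives (1*69 + 4)/(1*17 + 1) = 73/18.
Compare the errors: |x - 69/17| = |142*17 - 69*35|/(35*17) = 1/595, and |x - 73/18| = |142*18 - 73*35|/(35*18) = 1/630.
Cross-multiplying, 1*595 = 595 < 630 = 1*630, so 1/630 is smaller: the intermediate fraction 73/18 is closer to x than 69/17.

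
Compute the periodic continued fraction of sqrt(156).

Write x_i = (sqrt(156) + m_i)/d_i with (m_0, d_0) = (0, 1). a_0 = floor(sqrt(156)) = 12, since 12^2 = 144 <= 156 < 169 = 13^2.
Iterate m_{i+1} = d_i*a_i - m_i, d_{i+1} = (156 - m_{i+1}^2)/d_i, a_{i+1} = floor((a_0 + m_{i+1})/d_{i+1}):
  m_1 = 1*12 - 0 = 12, d_1 = (156 - 12^2)/1 = 12/1 = 12, a_1 = floor((12 + 12)/12) = 2.
  m_2 = 12*2 - 12 = 12, d_2 = (156 - 12^2)/12 = 12/12 = 1, a_2 = floor((12 + 12)/1) = 24.
  m_3 = 1*24 - 12 = 12, d_3 = (156 - 12^2)/1 = 12/1 = 12: (m_3, d_3) = (m_1, d_1) = (12, 12), so from here the quotients repeat a_1, a_2; the period length is 2.
Hence the expansion of sqrt(156) is a_0 = 12 followed by the repeating block 2, 24 (period 2).

[12; (2, 24)]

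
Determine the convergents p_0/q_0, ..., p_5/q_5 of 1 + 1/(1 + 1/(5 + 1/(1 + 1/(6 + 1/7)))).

Using the convergent recurrence p_i = a_i*p_{i-1} + p_{i-2}, q_i = a_i*q_{i-1} + q_{i-2} with p_{-2}=0, p_{-1}=1, q_{-2}=1, q_{-1}=0:
  i=0: a_0=1, p_0 = 1*1 + 0 = 1, q_0 = 1*0 + 1 = 1.
  i=1: a_1=1, p_1 = 1*1 + 1 = 2, q_1 = 1*1 + 0 = 1.
  i=2: a_2=5, p_2 = 5*2 + 1 = 11, q_2 = 5*1 + 1 = 6.
  i=3: a_3=1, p_3 = 1*11 + 2 = 13, q_3 = 1*6 + 1 = 7.
  i=4: a_4=6, p_4 = 6*13 + 11 = 89, q_4 = 6*7 + 6 = 48.
  i=5: a_5=7, p_5 = 7*89 + 13 = 636, q_5 = 7*48 + 7 = 343.

1/1, 2/1, 11/6, 13/7, 89/48, 636/343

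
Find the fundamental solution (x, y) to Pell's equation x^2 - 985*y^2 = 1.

First expand sqrt(985) as a continued fraction. With x_i = (sqrt(985) + m_i)/d_i and (m_0, d_0) = (0, 1): a_0 = floor(sqrt(985)) = 31, since 31^2 = 961 <= 985 < 1024 = 32^2.
Iterate m_{i+1} = d_i*a_i - m_i, d_{i+1} = (985 - m_{i+1}^2)/d_i, a_{i+1} = floor((a_0 + m_{i+1})/d_{i+1}):
  m_1 = 1*31 - 0 = 31, d_1 = (985 - 31^2)/1 = 24/1 = 24, a_1 = floor((31 + 31)/24) = 2.
  m_2 = 24*2 - 31 = 17, d_2 = (985 - 17^2)/24 = 696/24 = 29, a_2 = floor((31 + 17)/29) = 1.
  m_3 = 29*1 - 17 = 12, d_3 = (985 - 12^2)/29 = 841/29 = 29, a_3 = floor((31 + 12)/29) = 1.
  m_4 = 29*1 - 12 = 17, d_4 = (985 - 17^2)/29 = 696/29 = 24, a_4 = floor((31 + 17)/24) = 2.
  m_5 = 24*2 - 17 = 31, d_5 = (985 - 31^2)/24 = 24/24 = 1, a_5 = floor((31 + 31)/1) = 62.
  m_6 = 1*62 - 31 = 31, d_6 = (985 - 31^2)/1 = 24/1 = 24: (m_6, d_6) = (m_1, d_1) = (31, 24), so from here the quotients repeat a_1, ..., a_5; the period length is 5.
So sqrt(985) = [31; (2, 1, 1, 2, 62)] with period length k = 5.
k is odd, so (p_{k-1}, q_{k-1}) only solves x^2 - 985y^2 = -1 and the fundamental solution of x^2 - 985y^2 = 1 is (p_{2k-1}, q_{2k-1}) = (p_9, q_9); compute convergents through index 9, running through the period twice.
Convergents (p_i = a_i*p_{i-1} + p_{i-2}, q_i = a_i*q_{i-1} + q_{i-2} with p_{-2}=0, p_{-1}=1, q_{-2}=1, q_{-1}=0):
  i=0: a_0=31, p_0 = 31*1 + 0 = 31, q_0 = 31*0 + 1 = 1.
  i=1: a_1=2, p_1 = 2*31 + 1 = 63, q_1 = 2*1 + 0 = 2.
  i=2: a_2=1, p_2 = 1*63 + 31 = 94, q_2 = 1*2 + 1 = 3.
  i=3: a_3=1, p_3 = 1*94 + 63 = 157, q_3 = 1*3 + 2 = 5.
  i=4: a_4=2, p_4 = 2*157 + 94 = 408, q_4 = 2*5 + 3 = 13.
  i=5: a_5=62, p_5 = 62*408 + 157 = 25453, q_5 = 62*13 + 5 = 811.
  i=6: a_6=2, p_6 = 2*25453 + 408 = 51314, q_6 = 2*811 + 13 = 1635.
  i=7: a_7=1, p_7 = 1*51314 + 25453 = 76767, q_7 = 1*1635 + 811 = 2446.
  i=8: a_8=1, p_8 = 1*76767 + 51314 = 128081, q_8 = 1*2446 + 1635 = 4081.
  i=9: a_9=2, p_9 = 2*128081 + 76767 = 332929, q_9 = 2*4081 + 2446 = 10608.
Indeed p_4^2 - 985*q_4^2 = 166464 - 166465 = -1, not +1.
Check: 332929^2 - 985*10608^2 = 110841719041 - 110841719040 = 1, so (x, y) = (332929, 10608) solves the equation, and by the theorem it is the least positive solution.

(x, y) = (332929, 10608)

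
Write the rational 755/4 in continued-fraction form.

[188; 1, 3]

Run the Euclidean algorithm on 755 and 4; the successive quotients are the partial quotients a_0, a_1, ... (each step inverts the fractional part left over by the previous one):
  755 = 188*4 + 3, so a_0 = 188.
  4 = 1*3 + 1, so a_1 = 1.
  3 = 3*1 + 0, so a_2 = 3.
The remainder reaches 0 after 3 divisions, so the expansion has 3 partial quotients, read off in order.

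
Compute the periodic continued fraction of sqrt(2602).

[51; (102)]

Write x_i = (sqrt(2602) + m_i)/d_i with (m_0, d_0) = (0, 1). a_0 = floor(sqrt(2602)) = 51, since 51^2 = 2601 <= 2602 < 2704 = 52^2.
Iterate m_{i+1} = d_i*a_i - m_i, d_{i+1} = (2602 - m_{i+1}^2)/d_i, a_{i+1} = floor((a_0 + m_{i+1})/d_{i+1}):
  m_1 = 1*51 - 0 = 51, d_1 = (2602 - 51^2)/1 = 1/1 = 1, a_1 = floor((51 + 51)/1) = 102.
  m_2 = 1*102 - 51 = 51, d_2 = (2602 - 51^2)/1 = 1/1 = 1: (m_2, d_2) = (m_1, d_1) = (51, 1), so from here the quotient a_1 repeats; the period length is 1.
Hence the expansion of sqrt(2602) is a_0 = 51 followed by the repeating block 102 (period 1).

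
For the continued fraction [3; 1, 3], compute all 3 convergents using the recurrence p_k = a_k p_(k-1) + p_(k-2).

3/1, 4/1, 15/4

Using the convergent recurrence p_i = a_i*p_{i-1} + p_{i-2}, q_i = a_i*q_{i-1} + q_{i-2} with p_{-2}=0, p_{-1}=1, q_{-2}=1, q_{-1}=0:
  i=0: a_0=3, p_0 = 3*1 + 0 = 3, q_0 = 3*0 + 1 = 1.
  i=1: a_1=1, p_1 = 1*3 + 1 = 4, q_1 = 1*1 + 0 = 1.
  i=2: a_2=3, p_2 = 3*4 + 3 = 15, q_2 = 3*1 + 1 = 4.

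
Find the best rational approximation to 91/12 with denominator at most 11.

Expand x = 91/12 as a continued fraction with the Euclidean algorithm:
  91 = 7*12 + 7, so a_0 = 7.
  12 = 1*7 + 5, so a_1 = 1.
  7 = 1*5 + 2, so a_2 = 1.
  5 = 2*2 + 1, so a_3 = 2.
  2 = 2*1 + 0, so a_4 = 2.
so x = [7; 1, 1, 2, 2].
Convergents (p_i = a_i*p_{i-1} + p_{i-2}, q_i = a_i*q_{i-1} + q_{i-2} with p_{-2}=0, p_{-1}=1, q_{-2}=1, q_{-1}=0), until the denominator exceeds 11:
  i=0: a_0=7, p_0 = 7*1 + 0 = 7, q_0 = 7*0 + 1 = 1.
  i=1: a_1=1, p_1 = 1*7 + 1 = 8, q_1 = 1*1 + 0 = 1.
  i=2: a_2=1, p_2 = 1*8 + 7 = 15, q_2 = 1*1 + 1 = 2.
  i=3: a_3=2, p_3 = 2*15 + 8 = 38, q_3 = 2*2 + 1 = 5.
  i=4: a_4=2, p_4 = 2*38 + 15 = 91, q_4 = 2*5 + 2 = 12.
q_4 = 12 > 11, so the last convergent with denominator <= 11 is p_3/q_3 = 38/5.
The closest fraction with denominator <= 11 is either p_3/q_3 or the intermediate fraction (k*p_3 + p_2)/(k*q_3 + q_2) with the largest k >= 1 whose denominator stays <= 11; these approach x as k grows, and every other convergent or intermediate fraction in range is farther away.
Largest k: floor((11 - q_2)/q_3) = floor((11 - 2)/5) = 1.
That gives (1*38 + 15)/(1*5 + 2) = 53/7.
Compare the errors: |x - 38/5| = |91*5 - 38*12|/(12*5) = 1/60, and |x - 53/7| = |91*7 - 53*12|/(12*7) = 1/84.
Cross-multiplying, 1*60 = 60 < 84 = 1*84, so 1/84 is smaller: the intermediate fraction 53/7 is closer to x than 38/5.

53/7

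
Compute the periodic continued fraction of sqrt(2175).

[46; (1, 1, 1, 3, 15, 3, 1, 1, 1, 92)]

Write x_i = (sqrt(2175) + m_i)/d_i with (m_0, d_0) = (0, 1). a_0 = floor(sqrt(2175)) = 46, since 46^2 = 2116 <= 2175 < 2209 = 47^2.
Iterate m_{i+1} = d_i*a_i - m_i, d_{i+1} = (2175 - m_{i+1}^2)/d_i, a_{i+1} = floor((a_0 + m_{i+1})/d_{i+1}):
  m_1 = 1*46 - 0 = 46, d_1 = (2175 - 46^2)/1 = 59/1 = 59, a_1 = floor((46 + 46)/59) = 1.
  m_2 = 59*1 - 46 = 13, d_2 = (2175 - 13^2)/59 = 2006/59 = 34, a_2 = floor((46 + 13)/34) = 1.
  m_3 = 34*1 - 13 = 21, d_3 = (2175 - 21^2)/34 = 1734/34 = 51, a_3 = floor((46 + 21)/51) = 1.
  m_4 = 51*1 - 21 = 30, d_4 = (2175 - 30^2)/51 = 1275/51 = 25, a_4 = floor((46 + 30)/25) = 3.
  m_5 = 25*3 - 30 = 45, d_5 = (2175 - 45^2)/25 = 150/25 = 6, a_5 = floor((46 + 45)/6) = 15.
  m_6 = 6*15 - 45 = 45, d_6 = (2175 - 45^2)/6 = 150/6 = 25, a_6 = floor((46 + 45)/25) = 3.
  m_7 = 25*3 - 45 = 30, d_7 = (2175 - 30^2)/25 = 1275/25 = 51, a_7 = floor((46 + 30)/51) = 1.
  m_8 = 51*1 - 30 = 21, d_8 = (2175 - 21^2)/51 = 1734/51 = 34, a_8 = floor((46 + 21)/34) = 1.
  m_9 = 34*1 - 21 = 13, d_9 = (2175 - 13^2)/34 = 2006/34 = 59, a_9 = floor((46 + 13)/59) = 1.
  m_10 = 59*1 - 13 = 46, d_10 = (2175 - 46^2)/59 = 59/59 = 1, a_10 = floor((46 + 46)/1) = 92.
  m_11 = 1*92 - 46 = 46, d_11 = (2175 - 46^2)/1 = 59/1 = 59: (m_11, d_11) = (m_1, d_1) = (46, 59), so from here the quotients repeat a_1, ..., a_10; the period length is 10.
Hence the expansion of sqrt(2175) is a_0 = 46 followed by the repeating block 1, 1, 1, 3, 15, 3, 1, 1, 1, 92 (period 10).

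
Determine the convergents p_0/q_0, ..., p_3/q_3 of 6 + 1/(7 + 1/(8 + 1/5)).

6/1, 43/7, 350/57, 1793/292

Using the convergent recurrence p_i = a_i*p_{i-1} + p_{i-2}, q_i = a_i*q_{i-1} + q_{i-2} with p_{-2}=0, p_{-1}=1, q_{-2}=1, q_{-1}=0:
  i=0: a_0=6, p_0 = 6*1 + 0 = 6, q_0 = 6*0 + 1 = 1.
  i=1: a_1=7, p_1 = 7*6 + 1 = 43, q_1 = 7*1 + 0 = 7.
  i=2: a_2=8, p_2 = 8*43 + 6 = 350, q_2 = 8*7 + 1 = 57.
  i=3: a_3=5, p_3 = 5*350 + 43 = 1793, q_3 = 5*57 + 7 = 292.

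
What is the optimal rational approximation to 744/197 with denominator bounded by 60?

Expand x = 744/197 as a continued fraction with the Euclidean algorithm:
  744 = 3*197 + 153, so a_0 = 3.
  197 = 1*153 + 44, so a_1 = 1.
  153 = 3*44 + 21, so a_2 = 3.
  44 = 2*21 + 2, so a_3 = 2.
  21 = 10*2 + 1, so a_4 = 10.
  2 = 2*1 + 0, so a_5 = 2.
so x = [3; 1, 3, 2, 10, 2].
Convergents (p_i = a_i*p_{i-1} + p_{i-2}, q_i = a_i*q_{i-1} + q_{i-2} with p_{-2}=0, p_{-1}=1, q_{-2}=1, q_{-1}=0), until the denominator exceeds 60:
  i=0: a_0=3, p_0 = 3*1 + 0 = 3, q_0 = 3*0 + 1 = 1.
  i=1: a_1=1, p_1 = 1*3 + 1 = 4, q_1 = 1*1 + 0 = 1.
  i=2: a_2=3, p_2 = 3*4 + 3 = 15, q_2 = 3*1 + 1 = 4.
  i=3: a_3=2, p_3 = 2*15 + 4 = 34, q_3 = 2*4 + 1 = 9.
  i=4: a_4=10, p_4 = 10*34 + 15 = 355, q_4 = 10*9 + 4 = 94.
q_4 = 94 > 60, so the last convergent with denominator <= 60 is p_3/q_3 = 34/9.
The closest fraction with denominator <= 60 is either p_3/q_3 or the intermediate fraction (k*p_3 + p_2)/(k*q_3 + q_2) with the largest k >= 1 whose denominator stays <= 60; these approach x as k grows, and every other convergent or intermediate fraction in range is farther away.
Largest k: floor((60 - q_2)/q_3) = floor((60 - 4)/9) = 6.
That gives (6*34 + 15)/(6*9 + 4) = 219/58.
Compare the errors: |x - 34/9| = |744*9 - 34*197|/(197*9) = 2/1773, and |x - 219/58| = |744*58 - 219*197|/(197*58) = 9/11426.
Cross-multiplying, 9*1773 = 15957 < 22852 = 2*11426, so 9/11426 is smaller: the intermediate fraction 219/58 is closer to x than 34/9.

219/58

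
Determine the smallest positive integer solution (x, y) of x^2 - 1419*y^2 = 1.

First expand sqrt(1419) as a continued fraction. With x_i = (sqrt(1419) + m_i)/d_i and (m_0, d_0) = (0, 1): a_0 = floor(sqrt(1419)) = 37, since 37^2 = 1369 <= 1419 < 1444 = 38^2.
Iterate m_{i+1} = d_i*a_i - m_i, d_{i+1} = (1419 - m_{i+1}^2)/d_i, a_{i+1} = floor((a_0 + m_{i+1})/d_{i+1}):
  m_1 = 1*37 - 0 = 37, d_1 = (1419 - 37^2)/1 = 50/1 = 50, a_1 = floor((37 + 37)/50) = 1.
  m_2 = 50*1 - 37 = 13, d_2 = (1419 - 13^2)/50 = 1250/50 = 25, a_2 = floor((37 + 13)/25) = 2.
  m_3 = 25*2 - 13 = 37, d_3 = (1419 - 37^2)/25 = 50/25 = 2, a_3 = floor((37 + 37)/2) = 37.
  m_4 = 2*37 - 37 = 37, d_4 = (1419 - 37^2)/2 = 50/2 = 25, a_4 = floor((37 + 37)/25) = 2.
  m_5 = 25*2 - 37 = 13, d_5 = (1419 - 13^2)/25 = 1250/25 = 50, a_5 = floor((37 + 13)/50) = 1.
  m_6 = 50*1 - 13 = 37, d_6 = (1419 - 37^2)/50 = 50/50 = 1, a_6 = floor((37 + 37)/1) = 74.
  m_7 = 1*74 - 37 = 37, d_7 = (1419 - 37^2)/1 = 50/1 = 50: (m_7, d_7) = (m_1, d_1) = (37, 50), so from here the quotients repeat a_1, ..., a_6; the period length is 6.
So sqrt(1419) = [37; (1, 2, 37, 2, 1, 74)] with period length k = 6.
k is even, so the fundamental solution of x^2 - 1419y^2 = 1 is (p_{k-1}, q_{k-1}) = (p_5, q_5); compute convergents through index 5.
Convergents (p_i = a_i*p_{i-1} + p_{i-2}, q_i = a_i*q_{i-1} + q_{i-2} with p_{-2}=0, p_{-1}=1, q_{-2}=1, q_{-1}=0):
  i=0: a_0=37, p_0 = 37*1 + 0 = 37, q_0 = 37*0 + 1 = 1.
  i=1: a_1=1, p_1 = 1*37 + 1 = 38, q_1 = 1*1 + 0 = 1.
  i=2: a_2=2, p_2 = 2*38 + 37 = 113, q_2 = 2*1 + 1 = 3.
  i=3: a_3=37, p_3 = 37*113 + 38 = 4219, q_3 = 37*3 + 1 = 112.
  i=4: a_4=2, p_4 = 2*4219 + 113 = 8551, q_4 = 2*112 + 3 = 227.
  i=5: a_5=1, p_5 = 1*8551 + 4219 = 12770, q_5 = 1*227 + 112 = 339.
Check: 12770^2 - 1419*339^2 = 163072900 - 163072899 = 1, so (x, y) = (12770, 339) solves the equation, and by the theorem it is the least positive solution.

(x, y) = (12770, 339)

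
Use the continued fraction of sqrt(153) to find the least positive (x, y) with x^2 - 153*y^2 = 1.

First expand sqrt(153) as a continued fraction. With x_i = (sqrt(153) + m_i)/d_i and (m_0, d_0) = (0, 1): a_0 = floor(sqrt(153)) = 12, since 12^2 = 144 <= 153 < 169 = 13^2.
Iterate m_{i+1} = d_i*a_i - m_i, d_{i+1} = (153 - m_{i+1}^2)/d_i, a_{i+1} = floor((a_0 + m_{i+1})/d_{i+1}):
  m_1 = 1*12 - 0 = 12, d_1 = (153 - 12^2)/1 = 9/1 = 9, a_1 = floor((12 + 12)/9) = 2.
  m_2 = 9*2 - 12 = 6, d_2 = (153 - 6^2)/9 = 117/9 = 13, a_2 = floor((12 + 6)/13) = 1.
  m_3 = 13*1 - 6 = 7, d_3 = (153 - 7^2)/13 = 104/13 = 8, a_3 = floor((12 + 7)/8) = 2.
  m_4 = 8*2 - 7 = 9, d_4 = (153 - 9^2)/8 = 72/8 = 9, a_4 = floor((12 + 9)/9) = 2.
  m_5 = 9*2 - 9 = 9, d_5 = (153 - 9^2)/9 = 72/9 = 8, a_5 = floor((12 + 9)/8) = 2.
  m_6 = 8*2 - 9 = 7, d_6 = (153 - 7^2)/8 = 104/8 = 13, a_6 = floor((12 + 7)/13) = 1.
  m_7 = 13*1 - 7 = 6, d_7 = (153 - 6^2)/13 = 117/13 = 9, a_7 = floor((12 + 6)/9) = 2.
  m_8 = 9*2 - 6 = 12, d_8 = (153 - 12^2)/9 = 9/9 = 1, a_8 = floor((12 + 12)/1) = 24.
  m_9 = 1*24 - 12 = 12, d_9 = (153 - 12^2)/1 = 9/1 = 9: (m_9, d_9) = (m_1, d_1) = (12, 9), so from here the quotients repeat a_1, ..., a_8; the period length is 8.
So sqrt(153) = [12; (2, 1, 2, 2, 2, 1, 2, 24)] with period length k = 8.
k is even, so the fundamental solution of x^2 - 153y^2 = 1 is (p_{k-1}, q_{k-1}) = (p_7, q_7); compute convergents through index 7.
Convergents (p_i = a_i*p_{i-1} + p_{i-2}, q_i = a_i*q_{i-1} + q_{i-2} with p_{-2}=0, p_{-1}=1, q_{-2}=1, q_{-1}=0):
  i=0: a_0=12, p_0 = 12*1 + 0 = 12, q_0 = 12*0 + 1 = 1.
  i=1: a_1=2, p_1 = 2*12 + 1 = 25, q_1 = 2*1 + 0 = 2.
  i=2: a_2=1, p_2 = 1*25 + 12 = 37, q_2 = 1*2 + 1 = 3.
  i=3: a_3=2, p_3 = 2*37 + 25 = 99, q_3 = 2*3 + 2 = 8.
  i=4: a_4=2, p_4 = 2*99 + 37 = 235, q_4 = 2*8 + 3 = 19.
  i=5: a_5=2, p_5 = 2*235 + 99 = 569, q_5 = 2*19 + 8 = 46.
  i=6: a_6=1, p_6 = 1*569 + 235 = 804, q_6 = 1*46 + 19 = 65.
  i=7: a_7=2, p_7 = 2*804 + 569 = 2177, q_7 = 2*65 + 46 = 176.
Check: 2177^2 - 153*176^2 = 4739329 - 4739328 = 1, so (x, y) = (2177, 176) solves the equation, and by the theorem it is the least positive solution.

(x, y) = (2177, 176)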